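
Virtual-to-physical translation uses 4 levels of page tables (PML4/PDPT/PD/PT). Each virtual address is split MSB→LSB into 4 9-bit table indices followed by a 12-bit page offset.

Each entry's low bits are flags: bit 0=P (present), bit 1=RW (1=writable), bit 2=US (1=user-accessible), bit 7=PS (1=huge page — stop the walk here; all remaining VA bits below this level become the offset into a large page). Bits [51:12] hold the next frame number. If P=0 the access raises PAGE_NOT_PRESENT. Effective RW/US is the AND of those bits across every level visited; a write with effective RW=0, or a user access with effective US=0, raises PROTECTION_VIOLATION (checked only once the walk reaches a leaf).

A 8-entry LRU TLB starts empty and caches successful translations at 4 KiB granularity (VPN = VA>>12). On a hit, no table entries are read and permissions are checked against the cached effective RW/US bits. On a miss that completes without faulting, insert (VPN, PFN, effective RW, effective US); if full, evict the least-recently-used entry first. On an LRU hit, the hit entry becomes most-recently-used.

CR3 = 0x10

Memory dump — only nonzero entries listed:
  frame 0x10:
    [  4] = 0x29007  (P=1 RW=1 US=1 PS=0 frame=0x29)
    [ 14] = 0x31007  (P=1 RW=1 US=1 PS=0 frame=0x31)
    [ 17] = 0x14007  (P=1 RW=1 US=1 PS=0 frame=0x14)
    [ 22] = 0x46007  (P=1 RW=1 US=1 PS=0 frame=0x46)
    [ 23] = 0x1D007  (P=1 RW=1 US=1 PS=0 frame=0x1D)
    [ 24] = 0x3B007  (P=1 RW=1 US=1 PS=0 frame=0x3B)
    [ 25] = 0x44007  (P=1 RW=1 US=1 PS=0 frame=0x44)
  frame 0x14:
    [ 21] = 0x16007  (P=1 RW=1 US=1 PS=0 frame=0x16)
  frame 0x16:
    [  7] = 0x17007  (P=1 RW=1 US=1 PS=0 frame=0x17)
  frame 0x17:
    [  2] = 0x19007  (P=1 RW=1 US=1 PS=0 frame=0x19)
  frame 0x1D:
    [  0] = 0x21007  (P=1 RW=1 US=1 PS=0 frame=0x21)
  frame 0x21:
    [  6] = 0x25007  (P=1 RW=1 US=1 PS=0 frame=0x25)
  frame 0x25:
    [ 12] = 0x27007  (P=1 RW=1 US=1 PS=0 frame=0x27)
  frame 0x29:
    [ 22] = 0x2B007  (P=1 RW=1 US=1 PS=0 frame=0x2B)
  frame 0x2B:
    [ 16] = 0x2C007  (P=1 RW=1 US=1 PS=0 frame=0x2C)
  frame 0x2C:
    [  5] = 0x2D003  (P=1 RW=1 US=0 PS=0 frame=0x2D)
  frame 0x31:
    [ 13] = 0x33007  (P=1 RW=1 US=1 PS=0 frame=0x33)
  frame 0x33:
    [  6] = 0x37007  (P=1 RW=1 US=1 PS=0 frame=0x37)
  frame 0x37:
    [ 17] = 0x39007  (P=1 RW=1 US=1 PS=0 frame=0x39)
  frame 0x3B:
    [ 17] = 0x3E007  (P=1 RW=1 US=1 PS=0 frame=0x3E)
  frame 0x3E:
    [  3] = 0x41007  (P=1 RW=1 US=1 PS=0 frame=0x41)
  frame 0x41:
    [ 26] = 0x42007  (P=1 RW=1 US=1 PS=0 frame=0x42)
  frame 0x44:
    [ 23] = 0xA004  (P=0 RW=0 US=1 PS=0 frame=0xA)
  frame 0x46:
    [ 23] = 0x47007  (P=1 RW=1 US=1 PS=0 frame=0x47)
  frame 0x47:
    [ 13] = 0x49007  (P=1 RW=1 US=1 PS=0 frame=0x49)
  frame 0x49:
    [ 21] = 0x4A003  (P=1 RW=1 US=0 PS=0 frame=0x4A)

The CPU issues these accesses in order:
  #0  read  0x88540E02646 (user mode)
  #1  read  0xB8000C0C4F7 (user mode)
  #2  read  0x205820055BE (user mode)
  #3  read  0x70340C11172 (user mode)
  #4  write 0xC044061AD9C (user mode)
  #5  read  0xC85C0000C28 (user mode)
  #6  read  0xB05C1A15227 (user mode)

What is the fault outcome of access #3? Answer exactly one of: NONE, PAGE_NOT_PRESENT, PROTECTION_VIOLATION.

Trace:
#0 VA=0x88540E02646 (r,user):
  L0: frame=0x10 idx=17 entry=0x14007 [P=1 RW=1 US=1 PS=0]
  L1: frame=0x14 idx=21 entry=0x16007 [P=1 RW=1 US=1 PS=0]
  L2: frame=0x16 idx=7 entry=0x17007 [P=1 RW=1 US=1 PS=0]
  L3: frame=0x17 idx=2 entry=0x19007 [P=1 RW=1 US=1 PS=0]
  → PA=0x19646  (4 entries read)
#1 VA=0xB8000C0C4F7 (r,user):
  L0: frame=0x10 idx=23 entry=0x1D007 [P=1 RW=1 US=1 PS=0]
  L1: frame=0x1D idx=0 entry=0x21007 [P=1 RW=1 US=1 PS=0]
  L2: frame=0x21 idx=6 entry=0x25007 [P=1 RW=1 US=1 PS=0]
  L3: frame=0x25 idx=12 entry=0x27007 [P=1 RW=1 US=1 PS=0]
  → PA=0x274F7  (4 entries read)
#2 VA=0x205820055BE (r,user):
  L0: frame=0x10 idx=4 entry=0x29007 [P=1 RW=1 US=1 PS=0]
  L1: frame=0x29 idx=22 entry=0x2B007 [P=1 RW=1 US=1 PS=0]
  L2: frame=0x2B idx=16 entry=0x2C007 [P=1 RW=1 US=1 PS=0]
  L3: frame=0x2C idx=5 entry=0x2D003 [P=1 RW=1 US=0 PS=0]
  ⇒ fault: PROTECTION_VIOLATION  — 4 lookups
#3 VA=0x70340C11172 (r,user):
  L0: frame=0x10 idx=14 entry=0x31007 [P=1 RW=1 US=1 PS=0]
  L1: frame=0x31 idx=13 entry=0x33007 [P=1 RW=1 US=1 PS=0]
  L2: frame=0x33 idx=6 entry=0x37007 [P=1 RW=1 US=1 PS=0]
  L3: frame=0x37 idx=17 entry=0x39007 [P=1 RW=1 US=1 PS=0]
  → PA=0x39172  (4 entries read)
#4 VA=0xC044061AD9C (w,user):
  L0: frame=0x10 idx=24 entry=0x3B007 [P=1 RW=1 US=1 PS=0]
  L1: frame=0x3B idx=17 entry=0x3E007 [P=1 RW=1 US=1 PS=0]
  L2: frame=0x3E idx=3 entry=0x41007 [P=1 RW=1 US=1 PS=0]
  L3: frame=0x41 idx=26 entry=0x42007 [P=1 RW=1 US=1 PS=0]
  → PA=0x42D9C  (4 entries read)
#5 VA=0xC85C0000C28 (r,user):
  L0: frame=0x10 idx=25 entry=0x44007 [P=1 RW=1 US=1 PS=0]
  L1: frame=0x44 idx=23 entry=0xA004 [P=0 RW=0 US=1 PS=0]
  ⇒ fault: PAGE_NOT_PRESENT  — 2 lookups
#6 VA=0xB05C1A15227 (r,user):
  L0: frame=0x10 idx=22 entry=0x46007 [P=1 RW=1 US=1 PS=0]
  L1: frame=0x46 idx=23 entry=0x47007 [P=1 RW=1 US=1 PS=0]
  L2: frame=0x47 idx=13 entry=0x49007 [P=1 RW=1 US=1 PS=0]
  L3: frame=0x49 idx=21 entry=0x4A003 [P=1 RW=1 US=0 PS=0]
  ⇒ fault: PROTECTION_VIOLATION  — 4 lookups

Access #3 fault: NONE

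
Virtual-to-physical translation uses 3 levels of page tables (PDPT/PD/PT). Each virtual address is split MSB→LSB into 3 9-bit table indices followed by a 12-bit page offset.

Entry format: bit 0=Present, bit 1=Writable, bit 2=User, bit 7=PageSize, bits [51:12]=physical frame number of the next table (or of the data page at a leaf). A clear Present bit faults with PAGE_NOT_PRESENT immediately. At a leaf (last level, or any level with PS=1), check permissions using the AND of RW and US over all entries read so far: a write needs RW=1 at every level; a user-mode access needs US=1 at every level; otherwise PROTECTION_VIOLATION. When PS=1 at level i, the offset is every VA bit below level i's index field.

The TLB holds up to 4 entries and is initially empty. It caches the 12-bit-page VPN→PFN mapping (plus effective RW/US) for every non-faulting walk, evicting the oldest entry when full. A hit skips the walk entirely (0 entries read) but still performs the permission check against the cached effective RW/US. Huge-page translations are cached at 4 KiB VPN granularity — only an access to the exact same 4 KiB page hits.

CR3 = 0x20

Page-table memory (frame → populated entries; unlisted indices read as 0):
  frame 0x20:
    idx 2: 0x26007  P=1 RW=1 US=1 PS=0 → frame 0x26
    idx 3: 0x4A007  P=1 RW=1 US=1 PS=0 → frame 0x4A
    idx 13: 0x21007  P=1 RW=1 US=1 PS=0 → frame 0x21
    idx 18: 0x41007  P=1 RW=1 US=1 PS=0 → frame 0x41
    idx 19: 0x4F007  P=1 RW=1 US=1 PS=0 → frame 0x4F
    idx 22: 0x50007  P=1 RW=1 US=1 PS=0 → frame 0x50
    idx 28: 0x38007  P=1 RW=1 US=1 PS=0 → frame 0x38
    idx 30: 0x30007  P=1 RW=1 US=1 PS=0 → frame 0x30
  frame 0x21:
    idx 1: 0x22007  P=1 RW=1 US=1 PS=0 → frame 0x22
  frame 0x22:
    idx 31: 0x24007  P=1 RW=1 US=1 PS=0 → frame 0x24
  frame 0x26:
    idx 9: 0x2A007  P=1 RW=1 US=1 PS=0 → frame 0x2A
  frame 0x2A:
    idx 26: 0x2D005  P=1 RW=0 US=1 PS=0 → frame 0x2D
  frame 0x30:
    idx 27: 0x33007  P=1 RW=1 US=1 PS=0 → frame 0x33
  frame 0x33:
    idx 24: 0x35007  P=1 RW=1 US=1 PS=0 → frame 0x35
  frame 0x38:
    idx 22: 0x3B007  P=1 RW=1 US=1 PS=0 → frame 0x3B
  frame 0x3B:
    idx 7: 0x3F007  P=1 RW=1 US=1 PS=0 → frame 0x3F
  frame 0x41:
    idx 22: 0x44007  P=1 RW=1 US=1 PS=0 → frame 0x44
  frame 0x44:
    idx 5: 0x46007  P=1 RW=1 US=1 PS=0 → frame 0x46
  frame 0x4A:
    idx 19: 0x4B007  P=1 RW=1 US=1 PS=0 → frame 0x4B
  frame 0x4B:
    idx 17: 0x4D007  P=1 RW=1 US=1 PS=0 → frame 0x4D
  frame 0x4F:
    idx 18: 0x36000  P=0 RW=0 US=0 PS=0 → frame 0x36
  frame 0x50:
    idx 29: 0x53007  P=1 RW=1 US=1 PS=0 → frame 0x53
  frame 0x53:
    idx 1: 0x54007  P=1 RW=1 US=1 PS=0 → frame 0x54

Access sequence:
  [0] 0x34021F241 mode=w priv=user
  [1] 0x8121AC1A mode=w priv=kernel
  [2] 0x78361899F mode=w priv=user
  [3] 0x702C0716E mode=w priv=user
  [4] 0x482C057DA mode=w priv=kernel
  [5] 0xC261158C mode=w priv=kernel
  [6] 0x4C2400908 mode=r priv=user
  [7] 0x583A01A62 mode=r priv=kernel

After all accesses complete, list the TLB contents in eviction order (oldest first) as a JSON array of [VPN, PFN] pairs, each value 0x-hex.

Walk each access:
#0 VA=0x34021F241 (w,user):
  lvl0: tbl 0x20, slot 13 ⇒ 0x21007 (P1/RW1/US1/PS0)
  lvl1: tbl 0x21, slot 1 ⇒ 0x22007 (P1/RW1/US1/PS0)
  lvl2: tbl 0x22, slot 31 ⇒ 0x24007 (P1/RW1/US1/PS0)
  ✓ 0x24241  — 3 lookups
#1 VA=0x8121AC1A (w,kernel):
  lvl0: tbl 0x20, slot 2 ⇒ 0x26007 (P1/RW1/US1/PS0)
  lvl1: tbl 0x26, slot 9 ⇒ 0x2A007 (P1/RW1/US1/PS0)
  lvl2: tbl 0x2A, slot 26 ⇒ 0x2D005 (P1/RW0/US1/PS0)
  → PROTECTION_VIOLATION  (3 entries read)
#2 VA=0x78361899F (w,user):
  lvl0: tbl 0x20, slot 30 ⇒ 0x30007 (P1/RW1/US1/PS0)
  lvl1: tbl 0x30, slot 27 ⇒ 0x33007 (P1/RW1/US1/PS0)
  lvl2: tbl 0x33, slot 24 ⇒ 0x35007 (P1/RW1/US1/PS0)
  ✓ 0x3599F  — 3 lookups
#3 VA=0x702C0716E (w,user):
  lvl0: tbl 0x20, slot 28 ⇒ 0x38007 (P1/RW1/US1/PS0)
  lvl1: tbl 0x38, slot 22 ⇒ 0x3B007 (P1/RW1/US1/PS0)
  lvl2: tbl 0x3B, slot 7 ⇒ 0x3F007 (P1/RW1/US1/PS0)
  ✓ 0x3F16E  — 3 lookups
#4 VA=0x482C057DA (w,kernel):
  lvl0: tbl 0x20, slot 18 ⇒ 0x41007 (P1/RW1/US1/PS0)
  lvl1: tbl 0x41, slot 22 ⇒ 0x44007 (P1/RW1/US1/PS0)
  lvl2: tbl 0x44, slot 5 ⇒ 0x46007 (P1/RW1/US1/PS0)
  ✓ 0x467DA  — 3 lookups
#5 VA=0xC261158C (w,kernel):
  lvl0: tbl 0x20, slot 3 ⇒ 0x4A007 (P1/RW1/US1/PS0)
  lvl1: tbl 0x4A, slot 19 ⇒ 0x4B007 (P1/RW1/US1/PS0)
  lvl2: tbl 0x4B, slot 17 ⇒ 0x4D007 (P1/RW1/US1/PS0)
  ✓ 0x4D58C  — 3 lookups
#6 VA=0x4C2400908 (r,user):
  lvl0: tbl 0x20, slot 19 ⇒ 0x4F007 (P1/RW1/US1/PS0)
  lvl1: tbl 0x4F, slot 18 ⇒ 0x36000 (P0/RW0/US0/PS0)
  → PAGE_NOT_PRESENT  (2 entries read)
#7 VA=0x583A01A62 (r,kernel):
  lvl0: tbl 0x20, slot 22 ⇒ 0x50007 (P1/RW1/US1/PS0)
  lvl1: tbl 0x50, slot 29 ⇒ 0x53007 (P1/RW1/US1/PS0)
  lvl2: tbl 0x53, slot 1 ⇒ 0x54007 (P1/RW1/US1/PS0)
  ✓ 0x54A62  — 3 lookups

TLB: [["0x702C07", "0x3F"], ["0x482C05", "0x46"], ["0xC2611", "0x4D"], ["0x583A01", "0x54"]]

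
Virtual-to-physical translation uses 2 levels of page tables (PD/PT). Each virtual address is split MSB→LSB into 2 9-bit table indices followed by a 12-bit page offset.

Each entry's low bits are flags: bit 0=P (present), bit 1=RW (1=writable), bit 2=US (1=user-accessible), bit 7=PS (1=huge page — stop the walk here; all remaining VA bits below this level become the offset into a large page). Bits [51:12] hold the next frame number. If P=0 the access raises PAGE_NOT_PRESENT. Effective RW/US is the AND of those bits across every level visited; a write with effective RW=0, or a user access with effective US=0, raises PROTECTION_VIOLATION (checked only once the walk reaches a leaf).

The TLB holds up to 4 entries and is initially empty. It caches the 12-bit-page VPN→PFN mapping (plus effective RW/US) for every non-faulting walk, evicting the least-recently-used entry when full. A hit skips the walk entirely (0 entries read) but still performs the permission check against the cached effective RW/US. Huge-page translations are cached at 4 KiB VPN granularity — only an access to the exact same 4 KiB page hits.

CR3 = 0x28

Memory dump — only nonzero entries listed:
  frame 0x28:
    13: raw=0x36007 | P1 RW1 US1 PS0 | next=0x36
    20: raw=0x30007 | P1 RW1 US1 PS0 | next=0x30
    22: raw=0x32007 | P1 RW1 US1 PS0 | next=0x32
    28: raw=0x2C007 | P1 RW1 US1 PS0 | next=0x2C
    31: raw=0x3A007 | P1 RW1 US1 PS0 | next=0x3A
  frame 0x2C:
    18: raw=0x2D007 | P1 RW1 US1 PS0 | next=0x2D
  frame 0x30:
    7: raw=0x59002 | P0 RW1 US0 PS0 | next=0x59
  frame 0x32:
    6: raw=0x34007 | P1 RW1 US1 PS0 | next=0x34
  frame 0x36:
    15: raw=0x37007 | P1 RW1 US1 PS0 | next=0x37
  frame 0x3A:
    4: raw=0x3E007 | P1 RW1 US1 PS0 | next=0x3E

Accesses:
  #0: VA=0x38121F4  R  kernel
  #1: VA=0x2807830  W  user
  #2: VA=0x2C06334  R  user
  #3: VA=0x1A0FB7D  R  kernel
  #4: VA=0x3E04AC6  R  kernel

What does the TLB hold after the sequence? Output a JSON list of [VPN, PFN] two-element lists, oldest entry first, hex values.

Per-access translation:
#0 VA=0x38121F4 (r,kernel):
  [0] read 0x28 idx=28: raw=0x2C007 flags P=1 W=1 U=1 S=0
  [1] read 0x2C idx=18: raw=0x2D007 flags P=1 W=1 U=1 S=0
  ✓ 0x2D1F4  — 2 lookups
#1 VA=0x2807830 (w,user):
  [0] read 0x28 idx=20: raw=0x30007 flags P=1 W=1 U=1 S=0
  [1] read 0x30 idx=7: raw=0x59002 flags P=0 W=1 U=0 S=0
  ⇒ fault: PAGE_NOT_PRESENT  — 2 lookups
#2 VA=0x2C06334 (r,user):
  [0] read 0x28 idx=22: raw=0x32007 flags P=1 W=1 U=1 S=0
  [1] read 0x32 idx=6: raw=0x34007 flags P=1 W=1 U=1 S=0
  ✓ 0x34334  — 2 lookups
#3 VA=0x1A0FB7D (r,kernel):
  [0] read 0x28 idx=13: raw=0x36007 flags P=1 W=1 U=1 S=0
  [1] read 0x36 idx=15: raw=0x37007 flags P=1 W=1 U=1 S=0
  ✓ 0x37B7D  — 2 lookups
#4 VA=0x3E04AC6 (r,kernel):
  [0] read 0x28 idx=31: raw=0x3A007 flags P=1 W=1 U=1 S=0
  [1] read 0x3A idx=4: raw=0x3E007 flags P=1 W=1 U=1 S=0
  ✓ 0x3EAC6  — 2 lookups

TLB: [["0x3812", "0x2D"], ["0x2C06", "0x34"], ["0x1A0F", "0x37"], ["0x3E04", "0x3E"]]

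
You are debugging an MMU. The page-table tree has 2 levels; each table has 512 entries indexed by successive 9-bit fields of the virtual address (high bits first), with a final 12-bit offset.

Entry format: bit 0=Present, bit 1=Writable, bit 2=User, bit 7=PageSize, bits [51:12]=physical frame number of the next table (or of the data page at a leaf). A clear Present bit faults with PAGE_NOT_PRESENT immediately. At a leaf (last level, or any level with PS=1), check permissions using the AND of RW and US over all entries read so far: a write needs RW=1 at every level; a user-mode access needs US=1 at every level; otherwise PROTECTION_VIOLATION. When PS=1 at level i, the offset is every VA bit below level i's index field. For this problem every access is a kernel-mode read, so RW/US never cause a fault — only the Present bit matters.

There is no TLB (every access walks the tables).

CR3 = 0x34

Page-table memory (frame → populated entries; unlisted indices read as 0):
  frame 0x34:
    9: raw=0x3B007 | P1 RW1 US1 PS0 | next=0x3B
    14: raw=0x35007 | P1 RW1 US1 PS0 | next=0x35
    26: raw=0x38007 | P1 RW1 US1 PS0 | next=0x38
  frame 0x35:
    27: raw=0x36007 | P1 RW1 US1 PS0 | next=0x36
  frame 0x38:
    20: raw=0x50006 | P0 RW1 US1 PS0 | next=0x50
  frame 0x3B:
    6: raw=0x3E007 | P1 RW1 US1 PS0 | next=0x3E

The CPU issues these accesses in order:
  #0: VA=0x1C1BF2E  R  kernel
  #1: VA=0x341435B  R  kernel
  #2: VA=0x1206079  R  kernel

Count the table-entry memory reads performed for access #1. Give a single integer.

Walk each access:
#0 VA=0x1C1BF2E (r,kernel):
  lvl0: tbl 0x34, slot 14 ⇒ 0x35007 (P1/RW1/US1/PS0)
  lvl1: tbl 0x35, slot 27 ⇒ 0x36007 (P1/RW1/US1/PS0)
  ✓ 0x36F2E  — 2 lookups
#1 VA=0x341435B (r,kernel):
  lvl0: tbl 0x34, slot 26 ⇒ 0x38007 (P1/RW1/US1/PS0)
  lvl1: tbl 0x38, slot 20 ⇒ 0x50006 (P0/RW1/US1/PS0)
  → PAGE_NOT_PRESENT  (2 entries read)
#2 VA=0x1206079 (r,kernel):
  lvl0: tbl 0x34, slot 9 ⇒ 0x3B007 (P1/RW1/US1/PS0)
  lvl1: tbl 0x3B, slot 6 ⇒ 0x3E007 (P1/RW1/US1/PS0)
  ✓ 0x3E079  — 2 lookups

Entries read for #1: 2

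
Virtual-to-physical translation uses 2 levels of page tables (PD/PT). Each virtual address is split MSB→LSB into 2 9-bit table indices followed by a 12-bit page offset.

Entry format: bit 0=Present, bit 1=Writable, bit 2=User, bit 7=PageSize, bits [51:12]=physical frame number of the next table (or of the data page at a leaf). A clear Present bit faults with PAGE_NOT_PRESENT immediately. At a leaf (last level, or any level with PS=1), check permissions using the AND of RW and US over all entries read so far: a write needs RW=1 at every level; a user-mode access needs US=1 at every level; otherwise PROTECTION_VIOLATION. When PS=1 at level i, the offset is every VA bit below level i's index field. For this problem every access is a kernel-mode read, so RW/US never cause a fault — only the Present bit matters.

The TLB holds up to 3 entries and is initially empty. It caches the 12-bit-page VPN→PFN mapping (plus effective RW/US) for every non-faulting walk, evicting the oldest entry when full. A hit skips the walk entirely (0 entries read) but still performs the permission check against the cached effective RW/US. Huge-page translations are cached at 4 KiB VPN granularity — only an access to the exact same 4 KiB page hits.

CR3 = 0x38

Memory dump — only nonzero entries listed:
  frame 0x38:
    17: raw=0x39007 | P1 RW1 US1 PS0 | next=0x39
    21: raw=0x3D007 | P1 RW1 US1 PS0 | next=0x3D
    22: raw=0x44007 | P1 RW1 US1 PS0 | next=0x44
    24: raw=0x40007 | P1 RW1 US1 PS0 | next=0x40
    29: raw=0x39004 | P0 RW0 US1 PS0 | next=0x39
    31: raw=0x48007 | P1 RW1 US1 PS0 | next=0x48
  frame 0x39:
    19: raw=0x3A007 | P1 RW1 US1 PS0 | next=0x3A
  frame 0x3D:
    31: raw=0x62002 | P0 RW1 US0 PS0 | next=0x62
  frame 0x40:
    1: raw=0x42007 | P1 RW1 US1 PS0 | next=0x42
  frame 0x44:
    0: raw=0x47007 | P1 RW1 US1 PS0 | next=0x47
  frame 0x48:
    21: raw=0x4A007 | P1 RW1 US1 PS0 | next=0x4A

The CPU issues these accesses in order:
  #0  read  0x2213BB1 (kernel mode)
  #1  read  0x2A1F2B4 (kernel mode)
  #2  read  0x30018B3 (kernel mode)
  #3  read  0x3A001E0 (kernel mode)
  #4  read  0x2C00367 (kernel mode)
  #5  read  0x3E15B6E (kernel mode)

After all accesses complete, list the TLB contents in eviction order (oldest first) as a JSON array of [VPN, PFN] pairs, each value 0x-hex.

Walk each access:
#0 VA=0x2213BB1 (r,kernel):
  L0: frame=0x38 idx=17 entry=0x39007 [P=1 RW=1 US=1 PS=0]
  L1: frame=0x39 idx=19 entry=0x3A007 [P=1 RW=1 US=1 PS=0]
  ✓ 0x3ABB1  — 2 lookups
#1 VA=0x2A1F2B4 (r,kernel):
  L0: frame=0x38 idx=21 entry=0x3D007 [P=1 RW=1 US=1 PS=0]
  L1: frame=0x3D idx=31 entry=0x62002 [P=0 RW=1 US=0 PS=0]
  ✗ PAGE_NOT_PRESENT  [2 reads]
#2 VA=0x30018B3 (r,kernel):
  L0: frame=0x38 idx=24 entry=0x40007 [P=1 RW=1 US=1 PS=0]
  L1: frame=0x40 idx=1 entry=0x42007 [P=1 RW=1 US=1 PS=0]
  ✓ 0x428B3  — 2 lookups
#3 VA=0x3A001E0 (r,kernel):
  L0: frame=0x38 idx=29 entry=0x39004 [P=0 RW=0 US=1 PS=0]
  ✗ PAGE_NOT_PRESENT  [1 reads]
#4 VA=0x2C00367 (r,kernel):
  L0: frame=0x38 idx=22 entry=0x44007 [P=1 RW=1 US=1 PS=0]
  L1: frame=0x44 idx=0 entry=0x47007 [P=1 RW=1 US=1 PS=0]
  ✓ 0x47367  — 2 lookups
#5 VA=0x3E15B6E (r,kernel):
  L0: frame=0x38 idx=31 entry=0x48007 [P=1 RW=1 US=1 PS=0]
  L1: frame=0x48 idx=21 entry=0x4A007 [P=1 RW=1 US=1 PS=0]
  ✓ 0x4AB6E  — 2 lookups

TLB: [["0x3001", "0x42"], ["0x2C00", "0x47"], ["0x3E15", "0x4A"]]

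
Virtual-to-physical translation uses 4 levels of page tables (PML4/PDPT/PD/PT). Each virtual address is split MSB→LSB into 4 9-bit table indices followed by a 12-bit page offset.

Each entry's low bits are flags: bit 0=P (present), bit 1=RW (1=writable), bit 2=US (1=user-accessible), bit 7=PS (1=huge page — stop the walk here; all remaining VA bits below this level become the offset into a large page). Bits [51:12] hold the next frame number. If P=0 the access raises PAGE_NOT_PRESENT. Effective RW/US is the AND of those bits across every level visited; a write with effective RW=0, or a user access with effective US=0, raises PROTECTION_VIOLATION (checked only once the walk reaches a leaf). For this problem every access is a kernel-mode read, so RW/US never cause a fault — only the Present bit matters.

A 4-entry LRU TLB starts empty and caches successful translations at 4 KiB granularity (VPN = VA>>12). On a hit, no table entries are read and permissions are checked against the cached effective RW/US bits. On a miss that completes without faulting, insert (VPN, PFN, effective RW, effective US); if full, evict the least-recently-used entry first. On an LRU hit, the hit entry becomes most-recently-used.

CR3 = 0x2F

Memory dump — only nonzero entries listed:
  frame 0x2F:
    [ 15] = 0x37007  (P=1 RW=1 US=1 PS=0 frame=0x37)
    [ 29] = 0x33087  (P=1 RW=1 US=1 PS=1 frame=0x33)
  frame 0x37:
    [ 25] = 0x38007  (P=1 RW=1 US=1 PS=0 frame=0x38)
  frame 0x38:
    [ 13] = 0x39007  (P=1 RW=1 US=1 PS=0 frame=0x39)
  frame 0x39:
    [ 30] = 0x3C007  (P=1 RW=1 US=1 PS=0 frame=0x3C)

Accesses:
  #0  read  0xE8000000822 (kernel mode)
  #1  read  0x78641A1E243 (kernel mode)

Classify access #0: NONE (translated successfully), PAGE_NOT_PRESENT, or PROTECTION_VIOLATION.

Walk each access:
#0 VA=0xE8000000822 (r,kernel):
  L0: frame=0x2F idx=29 entry=0x33087 [P=1 RW=1 US=1 PS=1]
  ✓ 0x33822 (huge @L0)  — 1 lookups
#1 VA=0x78641A1E243 (r,kernel):
  L0: frame=0x2F idx=15 entry=0x37007 [P=1 RW=1 US=1 PS=0]
  L1: frame=0x37 idx=25 entry=0x38007 [P=1 RW=1 US=1 PS=0]
  L2: frame=0x38 idx=13 entry=0x39007 [P=1 RW=1 US=1 PS=0]
  L3: frame=0x39 idx=30 entry=0x3C007 [P=1 RW=1 US=1 PS=0]
  ✓ 0x3C243  — 4 lookups

Access #0 fault: NONE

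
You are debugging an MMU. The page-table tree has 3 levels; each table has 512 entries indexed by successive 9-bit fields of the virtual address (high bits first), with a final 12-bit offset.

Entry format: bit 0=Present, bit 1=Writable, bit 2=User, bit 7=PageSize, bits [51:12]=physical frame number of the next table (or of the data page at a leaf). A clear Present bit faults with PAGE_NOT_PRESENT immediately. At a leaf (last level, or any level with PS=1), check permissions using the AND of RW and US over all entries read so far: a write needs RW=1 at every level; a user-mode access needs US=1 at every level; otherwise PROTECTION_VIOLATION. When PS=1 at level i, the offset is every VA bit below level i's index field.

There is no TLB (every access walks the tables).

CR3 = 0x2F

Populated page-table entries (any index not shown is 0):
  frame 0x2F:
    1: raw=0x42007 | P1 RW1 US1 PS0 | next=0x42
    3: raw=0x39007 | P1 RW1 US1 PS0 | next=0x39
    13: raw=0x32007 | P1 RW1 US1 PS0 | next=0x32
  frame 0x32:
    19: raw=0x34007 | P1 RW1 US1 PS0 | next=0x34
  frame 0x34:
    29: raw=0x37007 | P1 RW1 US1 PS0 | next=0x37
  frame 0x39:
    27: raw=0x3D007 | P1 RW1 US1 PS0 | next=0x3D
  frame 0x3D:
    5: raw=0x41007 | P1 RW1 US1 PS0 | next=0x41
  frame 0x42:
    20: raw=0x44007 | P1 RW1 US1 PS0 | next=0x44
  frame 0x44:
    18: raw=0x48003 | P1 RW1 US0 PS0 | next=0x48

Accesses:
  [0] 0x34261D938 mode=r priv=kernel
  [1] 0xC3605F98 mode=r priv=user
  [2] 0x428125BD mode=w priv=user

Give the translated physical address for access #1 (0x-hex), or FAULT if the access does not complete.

Per-access translation:
#0 VA=0x34261D938 (r,kernel):
  lvl0: tbl 0x2F, slot 13 ⇒ 0x32007 (P1/RW1/US1/PS0)
  lvl1: tbl 0x32, slot 19 ⇒ 0x34007 (P1/RW1/US1/PS0)
  lvl2: tbl 0x34, slot 29 ⇒ 0x37007 (P1/RW1/US1/PS0)
  → PA=0x37938  (3 entries read)
#1 VA=0xC3605F98 (r,user):
  lvl0: tbl 0x2F, slot 3 ⇒ 0x39007 (P1/RW1/US1/PS0)
  lvl1: tbl 0x39, slot 27 ⇒ 0x3D007 (P1/RW1/US1/PS0)
  lvl2: tbl 0x3D, slot 5 ⇒ 0x41007 (P1/RW1/US1/PS0)
  → PA=0x41F98  (3 entries read)
#2 VA=0x428125BD (w,user):
  lvl0: tbl 0x2F, slot 1 ⇒ 0x42007 (P1/RW1/US1/PS0)
  lvl1: tbl 0x42, slot 20 ⇒ 0x44007 (P1/RW1/US1/PS0)
  lvl2: tbl 0x44, slot 18 ⇒ 0x48003 (P1/RW1/US0/PS0)
  → PROTECTION_VIOLATION  (3 entries read)

Access #1 PA: 0x41F98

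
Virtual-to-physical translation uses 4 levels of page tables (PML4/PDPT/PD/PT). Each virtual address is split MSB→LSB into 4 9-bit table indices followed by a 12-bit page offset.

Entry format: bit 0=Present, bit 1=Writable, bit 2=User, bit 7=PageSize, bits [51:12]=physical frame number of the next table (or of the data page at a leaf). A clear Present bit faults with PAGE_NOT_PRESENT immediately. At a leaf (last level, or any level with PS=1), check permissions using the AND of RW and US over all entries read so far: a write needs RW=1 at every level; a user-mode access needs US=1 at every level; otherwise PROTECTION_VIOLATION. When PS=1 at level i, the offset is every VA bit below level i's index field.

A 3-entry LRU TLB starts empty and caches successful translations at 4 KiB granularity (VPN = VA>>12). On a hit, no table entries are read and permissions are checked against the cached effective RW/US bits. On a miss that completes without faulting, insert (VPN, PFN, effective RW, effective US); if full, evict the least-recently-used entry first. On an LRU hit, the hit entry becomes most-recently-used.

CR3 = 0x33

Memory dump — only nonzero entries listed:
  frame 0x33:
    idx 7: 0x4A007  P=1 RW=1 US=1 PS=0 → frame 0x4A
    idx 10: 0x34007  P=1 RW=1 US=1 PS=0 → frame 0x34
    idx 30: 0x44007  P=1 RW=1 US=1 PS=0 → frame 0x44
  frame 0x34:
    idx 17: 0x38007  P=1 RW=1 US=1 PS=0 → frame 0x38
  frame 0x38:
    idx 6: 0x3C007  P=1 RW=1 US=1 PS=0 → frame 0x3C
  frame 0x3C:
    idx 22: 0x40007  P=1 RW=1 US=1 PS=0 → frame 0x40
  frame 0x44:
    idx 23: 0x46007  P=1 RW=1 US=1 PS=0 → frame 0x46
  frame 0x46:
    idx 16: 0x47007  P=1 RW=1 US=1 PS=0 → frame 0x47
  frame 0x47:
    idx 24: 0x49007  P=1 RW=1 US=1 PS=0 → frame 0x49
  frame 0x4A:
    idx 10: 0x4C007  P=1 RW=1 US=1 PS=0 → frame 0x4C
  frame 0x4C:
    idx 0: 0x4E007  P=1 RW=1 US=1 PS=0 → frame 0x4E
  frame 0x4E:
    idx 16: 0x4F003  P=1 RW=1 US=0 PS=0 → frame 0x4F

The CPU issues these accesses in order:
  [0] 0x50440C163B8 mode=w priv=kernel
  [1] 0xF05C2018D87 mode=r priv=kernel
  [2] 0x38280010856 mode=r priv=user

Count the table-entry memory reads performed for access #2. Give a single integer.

Per-access translation:
#0 VA=0x50440C163B8 (w,kernel):
  [0] read 0x33 idx=10: raw=0x34007 flags P=1 W=1 U=1 S=0
  [1] read 0x34 idx=17: raw=0x38007 flags P=1 W=1 U=1 S=0
  [2] read 0x38 idx=6: raw=0x3C007 flags P=1 W=1 U=1 S=0
  [3] read 0x3C idx=22: raw=0x40007 flags P=1 W=1 U=1 S=0
  → PA=0x403B8  (4 entries read)
#1 VA=0xF05C2018D87 (r,kernel):
  [0] read 0x33 idx=30: raw=0x44007 flags P=1 W=1 U=1 S=0
  [1] read 0x44 idx=23: raw=0x46007 flags P=1 W=1 U=1 S=0
  [2] read 0x46 idx=16: raw=0x47007 flags P=1 W=1 U=1 S=0
  [3] read 0x47 idx=24: raw=0x49007 flags P=1 W=1 U=1 S=0
  → PA=0x49D87  (4 entries read)
#2 VA=0x38280010856 (r,user):
  [0] read 0x33 idx=7: raw=0x4A007 flags P=1 W=1 U=1 S=0
  [1] read 0x4A idx=10: raw=0x4C007 flags P=1 W=1 U=1 S=0
  [2] read 0x4C idx=0: raw=0x4E007 flags P=1 W=1 U=1 S=0
  [3] read 0x4E idx=16: raw=0x4F003 flags P=1 W=1 U=0 S=0
  → PROTECTION_VIOLATION  (4 entries read)

Entries read for #2: 4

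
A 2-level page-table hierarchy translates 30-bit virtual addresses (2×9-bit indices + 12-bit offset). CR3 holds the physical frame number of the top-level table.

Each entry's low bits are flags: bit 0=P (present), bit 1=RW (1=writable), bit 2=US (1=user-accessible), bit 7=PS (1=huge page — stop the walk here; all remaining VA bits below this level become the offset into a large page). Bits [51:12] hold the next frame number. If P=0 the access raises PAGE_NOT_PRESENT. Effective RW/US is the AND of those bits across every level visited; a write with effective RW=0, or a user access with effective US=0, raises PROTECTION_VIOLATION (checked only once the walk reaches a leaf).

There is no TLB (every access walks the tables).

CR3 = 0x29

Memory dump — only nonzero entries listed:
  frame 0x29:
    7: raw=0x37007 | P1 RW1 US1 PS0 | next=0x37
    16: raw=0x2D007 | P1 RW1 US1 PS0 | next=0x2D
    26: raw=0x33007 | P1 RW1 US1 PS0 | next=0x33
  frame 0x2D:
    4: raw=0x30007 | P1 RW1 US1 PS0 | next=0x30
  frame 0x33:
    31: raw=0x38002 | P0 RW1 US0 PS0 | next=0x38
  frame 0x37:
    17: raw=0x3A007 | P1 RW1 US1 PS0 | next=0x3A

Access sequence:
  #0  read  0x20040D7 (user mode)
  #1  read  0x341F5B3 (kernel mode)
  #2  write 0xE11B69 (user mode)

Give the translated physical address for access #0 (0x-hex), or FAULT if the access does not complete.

Walk each access:
#0 VA=0x20040D7 (r,user):
  L0: frame=0x29 idx=16 entry=0x2D007 [P=1 RW=1 US=1 PS=0]
  L1: frame=0x2D idx=4 entry=0x30007 [P=1 RW=1 US=1 PS=0]
  ✓ 0x300D7  — 2 lookups
#1 VA=0x341F5B3 (r,kernel):
  L0: frame=0x29 idx=26 entry=0x33007 [P=1 RW=1 US=1 PS=0]
  L1: frame=0x33 idx=31 entry=0x38002 [P=0 RW=1 US=0 PS=0]
  → PAGE_NOT_PRESENT  (2 entries read)
#2 VA=0xE11B69 (w,user):
  L0: frame=0x29 idx=7 entry=0x37007 [P=1 RW=1 US=1 PS=0]
  L1: frame=0x37 idx=17 entry=0x3A007 [P=1 RW=1 US=1 PS=0]
  ✓ 0x3AB69  — 2 lookups

Access #0 PA: 0x300D7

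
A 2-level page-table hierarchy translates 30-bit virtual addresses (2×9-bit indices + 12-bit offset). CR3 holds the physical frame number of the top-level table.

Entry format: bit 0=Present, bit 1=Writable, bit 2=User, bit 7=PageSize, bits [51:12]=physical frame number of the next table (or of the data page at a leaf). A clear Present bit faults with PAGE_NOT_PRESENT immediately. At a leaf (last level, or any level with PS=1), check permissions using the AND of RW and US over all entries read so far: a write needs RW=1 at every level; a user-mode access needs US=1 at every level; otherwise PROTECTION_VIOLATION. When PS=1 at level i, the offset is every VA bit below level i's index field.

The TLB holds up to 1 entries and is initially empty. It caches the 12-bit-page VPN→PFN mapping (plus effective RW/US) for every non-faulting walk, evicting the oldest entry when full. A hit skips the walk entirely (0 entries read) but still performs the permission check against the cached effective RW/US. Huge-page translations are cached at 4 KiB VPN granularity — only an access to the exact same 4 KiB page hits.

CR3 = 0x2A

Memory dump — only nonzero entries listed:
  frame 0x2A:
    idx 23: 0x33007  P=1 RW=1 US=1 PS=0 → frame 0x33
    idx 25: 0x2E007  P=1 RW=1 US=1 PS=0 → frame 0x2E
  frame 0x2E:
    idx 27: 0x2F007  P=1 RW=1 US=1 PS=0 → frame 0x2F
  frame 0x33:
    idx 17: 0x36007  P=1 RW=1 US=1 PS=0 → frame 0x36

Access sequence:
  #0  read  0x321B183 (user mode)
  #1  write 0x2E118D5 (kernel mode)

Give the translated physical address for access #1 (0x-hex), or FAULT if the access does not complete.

Walk each access:
#0 VA=0x321B183 (r,user):
  L0 @0x2A[25] → 0x2E007  P=1,RW=1,US=1,PS=0
  L1 @0x2E[27] → 0x2F007  P=1,RW=1,US=1,PS=0
  → PA=0x2F183  (2 entries read)
#1 VA=0x2E118D5 (w,kernel):
  L0 @0x2A[23] → 0x33007  P=1,RW=1,US=1,PS=0
  L1 @0x33[17] → 0x36007  P=1,RW=1,US=1,PS=0
  → PA=0x368D5  (2 entries read)

Access #1 PA: 0x368D5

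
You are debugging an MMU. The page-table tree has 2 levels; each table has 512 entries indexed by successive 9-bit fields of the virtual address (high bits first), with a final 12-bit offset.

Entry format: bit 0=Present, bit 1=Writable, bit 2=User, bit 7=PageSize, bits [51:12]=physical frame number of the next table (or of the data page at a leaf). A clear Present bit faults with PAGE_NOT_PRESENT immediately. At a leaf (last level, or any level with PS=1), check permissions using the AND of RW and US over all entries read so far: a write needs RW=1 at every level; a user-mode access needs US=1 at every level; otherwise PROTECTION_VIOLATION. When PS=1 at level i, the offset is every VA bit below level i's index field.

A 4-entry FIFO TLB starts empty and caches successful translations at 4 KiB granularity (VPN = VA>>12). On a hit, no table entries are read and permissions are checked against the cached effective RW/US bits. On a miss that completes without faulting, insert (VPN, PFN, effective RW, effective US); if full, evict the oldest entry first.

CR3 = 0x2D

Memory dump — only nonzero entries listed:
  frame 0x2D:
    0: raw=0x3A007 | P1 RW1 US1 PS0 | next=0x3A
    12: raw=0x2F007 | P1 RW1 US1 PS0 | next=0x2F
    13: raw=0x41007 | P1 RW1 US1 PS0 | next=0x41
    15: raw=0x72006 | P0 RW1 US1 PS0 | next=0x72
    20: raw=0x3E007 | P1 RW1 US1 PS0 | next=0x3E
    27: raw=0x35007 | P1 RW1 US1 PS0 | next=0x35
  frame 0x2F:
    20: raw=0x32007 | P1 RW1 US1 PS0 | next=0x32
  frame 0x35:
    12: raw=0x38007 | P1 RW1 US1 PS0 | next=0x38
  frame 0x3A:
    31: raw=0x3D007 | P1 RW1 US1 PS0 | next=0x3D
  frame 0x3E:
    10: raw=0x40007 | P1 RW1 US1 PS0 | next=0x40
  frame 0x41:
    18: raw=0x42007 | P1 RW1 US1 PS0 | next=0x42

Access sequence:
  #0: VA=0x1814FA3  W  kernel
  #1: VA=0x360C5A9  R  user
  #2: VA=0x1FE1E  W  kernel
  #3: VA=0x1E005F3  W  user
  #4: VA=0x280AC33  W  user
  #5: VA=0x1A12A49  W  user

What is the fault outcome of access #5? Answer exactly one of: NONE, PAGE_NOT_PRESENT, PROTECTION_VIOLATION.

Trace:
#0 VA=0x1814FA3 (w,kernel):
  L0 @0x2D[12] → 0x2F007  P=1,RW=1,US=1,PS=0
  L1 @0x2F[20] → 0x32007  P=1,RW=1,US=1,PS=0
  → PA=0x32FA3  (2 entries read)
#1 VA=0x360C5A9 (r,user):
  L0 @0x2D[27] → 0x35007  P=1,RW=1,US=1,PS=0
  L1 @0x35[12] → 0x38007  P=1,RW=1,US=1,PS=0
  → PA=0x385A9  (2 entries read)
#2 VA=0x1FE1E (w,kernel):
  L0 @0x2D[0] → 0x3A007  P=1,RW=1,US=1,PS=0
  L1 @0x3A[31] → 0x3D007  P=1,RW=1,US=1,PS=0
  → PA=0x3DE1E  (2 entries read)
#3 VA=0x1E005F3 (w,user):
  L0 @0x2D[15] → 0x72006  P=0,RW=1,US=1,PS=0
  → PAGE_NOT_PRESENT  (1 entries read)
#4 VA=0x280AC33 (w,user):
  L0 @0x2D[20] → 0x3E007  P=1,RW=1,US=1,PS=0
  L1 @0x3E[10] → 0x40007  P=1,RW=1,US=1,PS=0
  → PA=0x40C33  (2 entries read)
#5 VA=0x1A12A49 (w,user):
  L0 @0x2D[13] → 0x41007  P=1,RW=1,US=1,PS=0
  L1 @0x41[18] → 0x42007  P=1,RW=1,US=1,PS=0
  → PA=0x42A49  (2 entries read)

Access #5 fault: NONE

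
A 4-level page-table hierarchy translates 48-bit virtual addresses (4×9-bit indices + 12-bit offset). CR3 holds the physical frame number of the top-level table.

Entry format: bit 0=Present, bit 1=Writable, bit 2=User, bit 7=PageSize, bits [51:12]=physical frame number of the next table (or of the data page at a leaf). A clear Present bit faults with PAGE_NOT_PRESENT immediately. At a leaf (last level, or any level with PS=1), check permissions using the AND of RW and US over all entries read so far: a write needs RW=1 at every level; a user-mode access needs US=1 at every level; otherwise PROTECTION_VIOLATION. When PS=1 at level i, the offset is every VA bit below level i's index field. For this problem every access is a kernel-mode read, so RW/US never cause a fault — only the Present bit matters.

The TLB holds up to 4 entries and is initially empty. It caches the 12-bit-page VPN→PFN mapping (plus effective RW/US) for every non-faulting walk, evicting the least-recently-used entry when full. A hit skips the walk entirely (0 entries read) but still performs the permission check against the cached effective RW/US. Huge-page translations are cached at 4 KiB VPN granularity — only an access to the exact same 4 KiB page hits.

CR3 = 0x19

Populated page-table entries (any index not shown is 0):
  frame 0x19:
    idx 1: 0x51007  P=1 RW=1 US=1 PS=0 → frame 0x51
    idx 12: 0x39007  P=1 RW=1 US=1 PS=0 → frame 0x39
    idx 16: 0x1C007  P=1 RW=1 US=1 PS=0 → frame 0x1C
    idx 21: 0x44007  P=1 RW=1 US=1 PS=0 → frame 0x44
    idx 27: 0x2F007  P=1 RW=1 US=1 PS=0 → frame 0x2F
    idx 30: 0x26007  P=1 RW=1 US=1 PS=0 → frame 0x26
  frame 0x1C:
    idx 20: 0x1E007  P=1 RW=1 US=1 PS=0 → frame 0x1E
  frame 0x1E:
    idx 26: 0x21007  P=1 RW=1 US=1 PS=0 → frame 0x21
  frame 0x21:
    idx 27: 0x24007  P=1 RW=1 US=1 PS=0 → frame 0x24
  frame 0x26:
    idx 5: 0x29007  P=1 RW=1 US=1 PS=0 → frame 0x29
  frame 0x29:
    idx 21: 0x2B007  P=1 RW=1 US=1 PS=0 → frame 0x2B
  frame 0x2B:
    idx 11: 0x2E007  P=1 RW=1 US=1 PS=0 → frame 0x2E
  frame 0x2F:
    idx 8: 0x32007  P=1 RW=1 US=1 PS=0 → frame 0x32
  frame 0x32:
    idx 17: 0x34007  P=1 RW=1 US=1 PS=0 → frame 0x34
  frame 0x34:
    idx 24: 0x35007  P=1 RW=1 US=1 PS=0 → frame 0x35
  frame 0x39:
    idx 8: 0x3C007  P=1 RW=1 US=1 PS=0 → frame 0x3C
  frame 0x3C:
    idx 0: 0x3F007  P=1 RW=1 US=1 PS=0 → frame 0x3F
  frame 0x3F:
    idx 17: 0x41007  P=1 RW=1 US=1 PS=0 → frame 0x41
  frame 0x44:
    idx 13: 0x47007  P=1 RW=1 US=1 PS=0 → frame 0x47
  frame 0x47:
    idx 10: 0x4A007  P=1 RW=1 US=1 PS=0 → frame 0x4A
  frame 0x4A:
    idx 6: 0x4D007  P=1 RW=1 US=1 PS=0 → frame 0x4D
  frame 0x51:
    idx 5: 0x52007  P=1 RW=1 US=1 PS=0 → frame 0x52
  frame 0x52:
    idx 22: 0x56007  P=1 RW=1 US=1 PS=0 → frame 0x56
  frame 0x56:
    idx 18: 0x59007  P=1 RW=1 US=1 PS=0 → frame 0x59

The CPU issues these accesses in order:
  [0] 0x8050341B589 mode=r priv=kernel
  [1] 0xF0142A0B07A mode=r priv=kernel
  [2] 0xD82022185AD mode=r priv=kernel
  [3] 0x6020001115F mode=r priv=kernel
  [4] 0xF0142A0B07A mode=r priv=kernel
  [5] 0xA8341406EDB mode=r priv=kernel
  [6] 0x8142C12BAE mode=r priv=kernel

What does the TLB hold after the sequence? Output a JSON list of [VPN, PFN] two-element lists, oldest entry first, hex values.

Trace:
#0 VA=0x8050341B589 (r,kernel):
  lvl0: tbl 0x19, slot 16 ⇒ 0x1C007 (P1/RW1/US1/PS0)
  lvl1: tbl 0x1C, slot 20 ⇒ 0x1E007 (P1/RW1/US1/PS0)
  lvl2: tbl 0x1E, slot 26 ⇒ 0x21007 (P1/RW1/US1/PS0)
  lvl3: tbl 0x21, slot 27 ⇒ 0x24007 (P1/RW1/US1/PS0)
  ✓ 0x24589  — 4 lookups
#1 VA=0xF0142A0B07A (r,kernel):
  lvl0: tbl 0x19, slot 30 ⇒ 0x26007 (P1/RW1/US1/PS0)
  lvl1: tbl 0x26, slot 5 ⇒ 0x29007 (P1/RW1/US1/PS0)
  lvl2: tbl 0x29, slot 21 ⇒ 0x2B007 (P1/RW1/US1/PS0)
  lvl3: tbl 0x2B, slot 11 ⇒ 0x2E007 (P1/RW1/US1/PS0)
  ✓ 0x2E07A  — 4 lookups
#2 VA=0xD82022185AD (r,kernel):
  lvl0: tbl 0x19, slot 27 ⇒ 0x2F007 (P1/RW1/US1/PS0)
  lvl1: tbl 0x2F, slot 8 ⇒ 0x32007 (P1/RW1/US1/PS0)
  lvl2: tbl 0x32, slot 17 ⇒ 0x34007 (P1/RW1/US1/PS0)
  lvl3: tbl 0x34, slot 24 ⇒ 0x35007 (P1/RW1/US1/PS0)
  ✓ 0x355AD  — 4 lookups
#3 VA=0x6020001115F (r,kernel):
  lvl0: tbl 0x19, slot 12 ⇒ 0x39007 (P1/RW1/US1/PS0)
  lvl1: tbl 0x39, slot 8 ⇒ 0x3C007 (P1/RW1/US1/PS0)
  lvl2: tbl 0x3C, slot 0 ⇒ 0x3F007 (P1/RW1/US1/PS0)
  lvl3: tbl 0x3F, slot 17 ⇒ 0x41007 (P1/RW1/US1/PS0)
  ✓ 0x4115F  — 4 lookups
#4 VA=0xF0142A0B07A (r,kernel):
  TLB hit vpn=0xF0142A0B → PA=0x2E07A
#5 VA=0xA8341406EDB (r,kernel):
  lvl0: tbl 0x19, slot 21 ⇒ 0x44007 (P1/RW1/US1/PS0)
  lvl1: tbl 0x44, slot 13 ⇒ 0x47007 (P1/RW1/US1/PS0)
  lvl2: tbl 0x47, slot 10 ⇒ 0x4A007 (P1/RW1/US1/PS0)
  lvl3: tbl 0x4A, slot 6 ⇒ 0x4D007 (P1/RW1/US1/PS0)
  ✓ 0x4DEDB  — 4 lookups
#6 VA=0x8142C12BAE (r,kernel):
  lvl0: tbl 0x19, slot 1 ⇒ 0x51007 (P1/RW1/US1/PS0)
  lvl1: tbl 0x51, slot 5 ⇒ 0x52007 (P1/RW1/US1/PS0)
  lvl2: tbl 0x52, slot 22 ⇒ 0x56007 (P1/RW1/US1/PS0)
  lvl3: tbl 0x56, slot 18 ⇒ 0x59007 (P1/RW1/US1/PS0)
  ✓ 0x59BAE  — 4 lookups

TLB: [["0x60200011", "0x41"], ["0xF0142A0B", "0x2E"], ["0xA8341406", "0x4D"], ["0x8142C12", "0x59"]]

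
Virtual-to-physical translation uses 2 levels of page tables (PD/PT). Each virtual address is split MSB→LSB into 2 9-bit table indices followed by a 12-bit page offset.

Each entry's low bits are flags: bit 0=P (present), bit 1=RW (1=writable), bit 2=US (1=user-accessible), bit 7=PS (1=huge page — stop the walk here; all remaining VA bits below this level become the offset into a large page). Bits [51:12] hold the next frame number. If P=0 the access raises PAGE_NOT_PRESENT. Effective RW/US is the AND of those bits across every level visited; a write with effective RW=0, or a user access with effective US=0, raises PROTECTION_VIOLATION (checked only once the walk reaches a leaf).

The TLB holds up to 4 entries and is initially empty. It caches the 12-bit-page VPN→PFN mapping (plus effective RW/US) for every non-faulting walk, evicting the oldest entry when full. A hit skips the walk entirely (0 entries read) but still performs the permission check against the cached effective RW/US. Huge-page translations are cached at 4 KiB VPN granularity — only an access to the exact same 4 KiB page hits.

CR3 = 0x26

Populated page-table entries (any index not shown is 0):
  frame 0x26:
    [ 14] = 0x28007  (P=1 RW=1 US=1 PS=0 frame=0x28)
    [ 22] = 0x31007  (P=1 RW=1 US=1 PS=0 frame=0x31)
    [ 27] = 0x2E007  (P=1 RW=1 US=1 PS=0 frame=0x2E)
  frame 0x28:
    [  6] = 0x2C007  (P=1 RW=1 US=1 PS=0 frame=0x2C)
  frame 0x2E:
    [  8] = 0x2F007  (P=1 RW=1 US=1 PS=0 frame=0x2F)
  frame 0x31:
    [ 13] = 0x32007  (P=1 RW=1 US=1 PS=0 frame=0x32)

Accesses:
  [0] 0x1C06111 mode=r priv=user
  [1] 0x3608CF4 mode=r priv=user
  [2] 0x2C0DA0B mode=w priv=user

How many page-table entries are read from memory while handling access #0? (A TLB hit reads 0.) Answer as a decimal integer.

Walk each access:
#0 VA=0x1C06111 (r,user):
  [0] read 0x26 idx=14: raw=0x28007 flags P=1 W=1 U=1 S=0
  [1] read 0x28 idx=6: raw=0x2C007 flags P=1 W=1 U=1 S=0
  → PA=0x2C111  (2 entries read)
#1 VA=0x3608CF4 (r,user):
  [0] read 0x26 idx=27: raw=0x2E007 flags P=1 W=1 U=1 S=0
  [1] read 0x2E idx=8: raw=0x2F007 flags P=1 W=1 U=1 S=0
  → PA=0x2FCF4  (2 entries read)
#2 VA=0x2C0DA0B (w,user):
  [0] read 0x26 idx=22: raw=0x31007 flags P=1 W=1 U=1 S=0
  [1] read 0x31 idx=13: raw=0x32007 flags P=1 W=1 U=1 S=0
  → PA=0x32A0B  (2 entries read)

Entries read for #0: 2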